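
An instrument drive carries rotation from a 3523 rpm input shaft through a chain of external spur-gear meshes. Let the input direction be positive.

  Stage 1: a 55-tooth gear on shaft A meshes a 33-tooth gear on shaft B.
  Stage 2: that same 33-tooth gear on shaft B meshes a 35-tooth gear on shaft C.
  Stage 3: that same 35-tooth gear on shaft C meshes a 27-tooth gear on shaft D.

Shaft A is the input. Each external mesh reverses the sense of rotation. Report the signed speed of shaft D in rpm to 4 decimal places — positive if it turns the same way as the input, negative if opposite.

Stage 1 [55T→33T]: ω = 3523.0000×55/33 = 5871.6667 rpm, dir flips to −; running = −5871.6667
Stage 2 [33T→35T]: ω = 5871.6667×33/35 = 5536.1429 rpm, dir flips to +; running = +5536.1429
Stage 3 [35T→27T]: ω = 5536.1429×35/27 = 7176.4815 rpm, dir flips to −; running = −7176.4815

-7176.4815 rpm (opposite to input, |ω| = 7176.4815 rpm)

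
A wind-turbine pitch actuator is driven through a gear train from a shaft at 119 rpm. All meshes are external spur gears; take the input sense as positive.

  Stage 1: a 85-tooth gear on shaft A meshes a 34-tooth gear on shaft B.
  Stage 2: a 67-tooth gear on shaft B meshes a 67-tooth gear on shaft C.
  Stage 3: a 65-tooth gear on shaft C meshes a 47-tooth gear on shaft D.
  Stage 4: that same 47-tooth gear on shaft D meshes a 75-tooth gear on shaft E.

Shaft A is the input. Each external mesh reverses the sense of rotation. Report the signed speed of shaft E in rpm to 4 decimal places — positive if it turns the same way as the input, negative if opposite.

Stage 1 [85T→34T]: ω = 119.0000×85/34 = 297.5000 rpm, dir flips to −; running = −297.5000
Stage 2 [67T→67T]: ω = 297.5000×67/67 = 297.5000 rpm, dir flips to +; running = +297.5000
Stage 3 [65T→47T]: ω = 297.5000×65/47 = 411.4362 rpm, dir flips to −; running = −411.4362
Stage 4 [47T→75T]: ω = 411.4362×47/75 = 257.8333 rpm, dir flips to +; running = +257.8333

+257.8333 rpm (same as input, |ω| = 257.8333 rpm)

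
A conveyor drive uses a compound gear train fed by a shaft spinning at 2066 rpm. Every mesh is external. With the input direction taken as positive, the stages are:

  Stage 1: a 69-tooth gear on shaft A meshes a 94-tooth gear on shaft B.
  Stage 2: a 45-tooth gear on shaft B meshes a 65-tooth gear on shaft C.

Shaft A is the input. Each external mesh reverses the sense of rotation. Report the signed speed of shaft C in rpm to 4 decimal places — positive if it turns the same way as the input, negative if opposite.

+1049.9067 rpm (same as input, |ω| = 1049.9067 rpm)

Stage 1 [69T→94T]: ω = 2066.0000×69/94 = 1516.5319 rpm, dir flips to −; running = −1516.5319
Stage 2 [45T→65T]: ω = 1516.5319×45/65 = 1049.9067 rpm, dir flips to +; running = +1049.9067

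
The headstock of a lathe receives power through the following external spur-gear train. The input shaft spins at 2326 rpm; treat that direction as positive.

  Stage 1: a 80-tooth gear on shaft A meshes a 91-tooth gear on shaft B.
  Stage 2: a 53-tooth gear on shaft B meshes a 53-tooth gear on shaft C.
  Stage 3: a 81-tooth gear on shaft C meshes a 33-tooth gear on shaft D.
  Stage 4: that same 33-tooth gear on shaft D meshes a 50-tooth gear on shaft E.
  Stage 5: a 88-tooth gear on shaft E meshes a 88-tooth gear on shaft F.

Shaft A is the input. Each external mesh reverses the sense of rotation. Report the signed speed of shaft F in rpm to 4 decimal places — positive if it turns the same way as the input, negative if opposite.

-3312.6330 rpm (opposite to input, |ω| = 3312.6330 rpm)

Stage 1 [80T→91T]: ω = 2326.0000×80/91 = 2044.8352 rpm, dir flips to −; running = −2044.8352
Stage 2 [53T→53T]: ω = 2044.8352×53/53 = 2044.8352 rpm, dir flips to +; running = +2044.8352
Stage 3 [81T→33T]: ω = 2044.8352×81/33 = 5019.1409 rpm, dir flips to −; running = −5019.1409
Stage 4 [33T→50T]: ω = 5019.1409×33/50 = 3312.6330 rpm, dir flips to +; running = +3312.6330
Stage 5 [88T→88T]: ω = 3312.6330×88/88 = 3312.6330 rpm, dir flips to −; running = −3312.6330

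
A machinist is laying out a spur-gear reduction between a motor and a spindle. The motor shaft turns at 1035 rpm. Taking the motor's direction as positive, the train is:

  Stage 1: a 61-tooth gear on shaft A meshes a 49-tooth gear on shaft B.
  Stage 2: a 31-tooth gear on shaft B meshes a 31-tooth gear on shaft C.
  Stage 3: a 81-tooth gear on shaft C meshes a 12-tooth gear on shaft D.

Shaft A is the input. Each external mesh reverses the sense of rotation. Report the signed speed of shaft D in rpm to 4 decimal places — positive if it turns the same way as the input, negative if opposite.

-8697.1684 rpm (opposite to input, |ω| = 8697.1684 rpm)

Stage 1 [61T→49T]: ω = 1035.0000×61/49 = 1288.4694 rpm, dir flips to −; running = −1288.4694
Stage 2 [31T→31T]: ω = 1288.4694×31/31 = 1288.4694 rpm, dir flips to +; running = +1288.4694
Stage 3 [81T→12T]: ω = 1288.4694×81/12 = 8697.1684 rpm, dir flips to −; running = −8697.1684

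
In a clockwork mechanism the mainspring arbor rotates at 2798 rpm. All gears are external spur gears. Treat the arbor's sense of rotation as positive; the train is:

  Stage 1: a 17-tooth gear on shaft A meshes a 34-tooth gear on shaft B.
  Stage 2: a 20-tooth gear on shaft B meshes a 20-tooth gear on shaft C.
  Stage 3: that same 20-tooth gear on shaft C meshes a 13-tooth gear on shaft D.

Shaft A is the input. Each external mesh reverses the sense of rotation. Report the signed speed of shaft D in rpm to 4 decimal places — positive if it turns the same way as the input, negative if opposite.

Stage 1 [17T→34T]: ω = 2798.0000×17/34 = 1399.0000 rpm, dir flips to −; running = −1399.0000
Stage 2 [20T→20T]: ω = 1399.0000×20/20 = 1399.0000 rpm, dir flips to +; running = +1399.0000
Stage 3 [20T→13T]: ω = 1399.0000×20/13 = 2152.3077 rpm, dir flips to −; running = −2152.3077

-2152.3077 rpm (opposite to input, |ω| = 2152.3077 rpm)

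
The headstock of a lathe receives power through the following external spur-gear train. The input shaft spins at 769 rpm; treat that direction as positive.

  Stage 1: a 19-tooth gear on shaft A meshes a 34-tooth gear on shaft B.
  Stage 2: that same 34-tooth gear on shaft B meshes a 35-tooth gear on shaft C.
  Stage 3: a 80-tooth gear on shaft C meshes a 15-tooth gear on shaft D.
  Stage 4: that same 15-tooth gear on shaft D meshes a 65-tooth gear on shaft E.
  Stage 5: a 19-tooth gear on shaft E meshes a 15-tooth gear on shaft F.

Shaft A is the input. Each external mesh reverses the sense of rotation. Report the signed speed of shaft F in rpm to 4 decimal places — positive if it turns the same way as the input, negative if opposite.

-650.8050 rpm (opposite to input, |ω| = 650.8050 rpm)

Stage 1 [19T→34T]: ω = 769.0000×19/34 = 429.7353 rpm, dir flips to −; running = −429.7353
Stage 2 [34T→35T]: ω = 429.7353×34/35 = 417.4571 rpm, dir flips to +; running = +417.4571
Stage 3 [80T→15T]: ω = 417.4571×80/15 = 2226.4381 rpm, dir flips to −; running = −2226.4381
Stage 4 [15T→65T]: ω = 2226.4381×15/65 = 513.7934 rpm, dir flips to +; running = +513.7934
Stage 5 [19T→15T]: ω = 513.7934×19/15 = 650.8050 rpm, dir flips to −; running = −650.8050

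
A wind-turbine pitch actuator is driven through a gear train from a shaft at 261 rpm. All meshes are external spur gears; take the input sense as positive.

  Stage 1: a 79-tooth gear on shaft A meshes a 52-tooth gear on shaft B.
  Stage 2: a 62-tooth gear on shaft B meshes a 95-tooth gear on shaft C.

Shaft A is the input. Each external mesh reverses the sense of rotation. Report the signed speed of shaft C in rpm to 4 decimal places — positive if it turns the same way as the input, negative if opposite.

Stage 1 [79T→52T]: ω = 261.0000×79/52 = 396.5192 rpm, dir flips to −; running = −396.5192
Stage 2 [62T→95T]: ω = 396.5192×62/95 = 258.7810 rpm, dir flips to +; running = +258.7810

+258.7810 rpm (same as input, |ω| = 258.7810 rpm)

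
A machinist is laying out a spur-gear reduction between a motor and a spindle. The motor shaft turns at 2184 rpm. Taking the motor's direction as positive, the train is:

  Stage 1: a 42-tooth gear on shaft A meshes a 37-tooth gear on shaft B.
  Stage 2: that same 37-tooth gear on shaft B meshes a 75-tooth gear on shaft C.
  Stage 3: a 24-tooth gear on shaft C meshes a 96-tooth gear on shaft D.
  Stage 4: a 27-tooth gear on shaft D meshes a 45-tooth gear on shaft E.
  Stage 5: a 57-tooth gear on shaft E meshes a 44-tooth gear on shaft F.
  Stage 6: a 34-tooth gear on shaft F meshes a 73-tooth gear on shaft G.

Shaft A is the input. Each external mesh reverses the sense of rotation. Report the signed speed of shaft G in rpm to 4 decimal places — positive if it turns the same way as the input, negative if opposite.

Stage 1 [42T→37T]: ω = 2184.0000×42/37 = 2479.1351 rpm, dir flips to −; running = −2479.1351
Stage 2 [37T→75T]: ω = 2479.1351×37/75 = 1223.0400 rpm, dir flips to +; running = +1223.0400
Stage 3 [24T→96T]: ω = 1223.0400×24/96 = 305.7600 rpm, dir flips to −; running = −305.7600
Stage 4 [27T→45T]: ω = 305.7600×27/45 = 183.4560 rpm, dir flips to +; running = +183.4560
Stage 5 [57T→44T]: ω = 183.4560×57/44 = 237.6589 rpm, dir flips to −; running = −237.6589
Stage 6 [34T→73T]: ω = 237.6589×34/73 = 110.6905 rpm, dir flips to +; running = +110.6905

+110.6905 rpm (same as input, |ω| = 110.6905 rpm)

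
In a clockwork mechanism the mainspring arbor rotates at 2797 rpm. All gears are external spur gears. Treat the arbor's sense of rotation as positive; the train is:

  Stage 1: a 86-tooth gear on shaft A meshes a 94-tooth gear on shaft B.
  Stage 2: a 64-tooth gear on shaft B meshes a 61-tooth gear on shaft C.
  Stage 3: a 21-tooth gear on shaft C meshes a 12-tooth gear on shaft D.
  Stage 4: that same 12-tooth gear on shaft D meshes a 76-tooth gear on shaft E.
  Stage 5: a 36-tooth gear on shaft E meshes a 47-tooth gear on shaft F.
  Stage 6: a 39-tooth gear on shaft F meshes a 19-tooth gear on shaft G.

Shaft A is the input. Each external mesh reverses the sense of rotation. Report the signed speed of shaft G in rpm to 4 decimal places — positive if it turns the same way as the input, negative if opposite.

+1166.3652 rpm (same as input, |ω| = 1166.3652 rpm)

Stage 1 [86T→94T]: ω = 2797.0000×86/94 = 2558.9574 rpm, dir flips to −; running = −2558.9574
Stage 2 [64T→61T]: ω = 2558.9574×64/61 = 2684.8078 rpm, dir flips to +; running = +2684.8078
Stage 3 [21T→12T]: ω = 2684.8078×21/12 = 4698.4137 rpm, dir flips to −; running = −4698.4137
Stage 4 [12T→76T]: ω = 4698.4137×12/76 = 741.8548 rpm, dir flips to +; running = +741.8548
Stage 5 [36T→47T]: ω = 741.8548×36/47 = 568.2292 rpm, dir flips to −; running = −568.2292
Stage 6 [39T→19T]: ω = 568.2292×39/19 = 1166.3652 rpm, dir flips to +; running = +1166.3652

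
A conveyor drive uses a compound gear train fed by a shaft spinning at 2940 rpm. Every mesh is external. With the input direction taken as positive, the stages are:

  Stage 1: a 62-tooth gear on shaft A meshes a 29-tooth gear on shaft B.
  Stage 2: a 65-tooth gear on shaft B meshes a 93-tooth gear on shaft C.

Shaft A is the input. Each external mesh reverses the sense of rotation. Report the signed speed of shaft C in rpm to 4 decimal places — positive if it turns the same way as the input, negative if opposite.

+4393.1034 rpm (same as input, |ω| = 4393.1034 rpm)

Stage 1 [62T→29T]: ω = 2940.0000×62/29 = 6285.5172 rpm, dir flips to −; running = −6285.5172
Stage 2 [65T→93T]: ω = 6285.5172×65/93 = 4393.1034 rpm, dir flips to +; running = +4393.1034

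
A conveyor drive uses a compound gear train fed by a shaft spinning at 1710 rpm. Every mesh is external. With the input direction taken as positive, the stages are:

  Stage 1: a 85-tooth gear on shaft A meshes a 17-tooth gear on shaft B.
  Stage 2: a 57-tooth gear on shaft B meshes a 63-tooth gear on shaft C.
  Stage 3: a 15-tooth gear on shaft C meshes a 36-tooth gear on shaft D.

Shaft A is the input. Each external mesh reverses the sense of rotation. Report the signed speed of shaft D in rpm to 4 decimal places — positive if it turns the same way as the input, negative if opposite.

Stage 1 [85T→17T]: ω = 1710.0000×85/17 = 8550.0000 rpm, dir flips to −; running = −8550.0000
Stage 2 [57T→63T]: ω = 8550.0000×57/63 = 7735.7143 rpm, dir flips to +; running = +7735.7143
Stage 3 [15T→36T]: ω = 7735.7143×15/36 = 3223.2143 rpm, dir flips to −; running = −3223.2143

-3223.2143 rpm (opposite to input, |ω| = 3223.2143 rpm)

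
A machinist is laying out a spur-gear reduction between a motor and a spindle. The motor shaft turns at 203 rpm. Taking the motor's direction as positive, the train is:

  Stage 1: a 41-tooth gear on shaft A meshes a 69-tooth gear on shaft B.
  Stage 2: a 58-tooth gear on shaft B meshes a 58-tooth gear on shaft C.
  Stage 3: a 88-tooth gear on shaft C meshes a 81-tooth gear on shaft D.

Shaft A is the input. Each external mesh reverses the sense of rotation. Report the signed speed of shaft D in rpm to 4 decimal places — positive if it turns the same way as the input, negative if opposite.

-131.0474 rpm (opposite to input, |ω| = 131.0474 rpm)

Stage 1 [41T→69T]: ω = 203.0000×41/69 = 120.6232 rpm, dir flips to −; running = −120.6232
Stage 2 [58T→58T]: ω = 120.6232×58/58 = 120.6232 rpm, dir flips to +; running = +120.6232
Stage 3 [88T→81T]: ω = 120.6232×88/81 = 131.0474 rpm, dir flips to −; running = −131.0474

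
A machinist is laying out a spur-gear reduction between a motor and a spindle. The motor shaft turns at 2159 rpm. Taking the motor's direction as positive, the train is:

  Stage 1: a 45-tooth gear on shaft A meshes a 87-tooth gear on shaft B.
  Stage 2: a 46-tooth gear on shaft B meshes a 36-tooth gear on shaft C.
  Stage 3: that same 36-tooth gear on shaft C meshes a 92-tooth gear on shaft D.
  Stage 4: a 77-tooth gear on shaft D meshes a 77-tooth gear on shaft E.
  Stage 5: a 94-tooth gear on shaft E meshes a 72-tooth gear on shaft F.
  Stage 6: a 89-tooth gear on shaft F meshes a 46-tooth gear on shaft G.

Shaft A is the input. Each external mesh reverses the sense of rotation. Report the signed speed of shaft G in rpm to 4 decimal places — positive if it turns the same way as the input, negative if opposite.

Stage 1 [45T→87T]: ω = 2159.0000×45/87 = 1116.7241 rpm, dir flips to −; running = −1116.7241
Stage 2 [46T→36T]: ω = 1116.7241×46/36 = 1426.9253 rpm, dir flips to +; running = +1426.9253
Stage 3 [36T→92T]: ω = 1426.9253×36/92 = 558.3621 rpm, dir flips to −; running = −558.3621
Stage 4 [77T→77T]: ω = 558.3621×77/77 = 558.3621 rpm, dir flips to +; running = +558.3621
Stage 5 [94T→72T]: ω = 558.3621×94/72 = 728.9727 rpm, dir flips to −; running = −728.9727
Stage 6 [89T→46T]: ω = 728.9727×89/46 = 1410.4037 rpm, dir flips to +; running = +1410.4037

+1410.4037 rpm (same as input, |ω| = 1410.4037 rpm)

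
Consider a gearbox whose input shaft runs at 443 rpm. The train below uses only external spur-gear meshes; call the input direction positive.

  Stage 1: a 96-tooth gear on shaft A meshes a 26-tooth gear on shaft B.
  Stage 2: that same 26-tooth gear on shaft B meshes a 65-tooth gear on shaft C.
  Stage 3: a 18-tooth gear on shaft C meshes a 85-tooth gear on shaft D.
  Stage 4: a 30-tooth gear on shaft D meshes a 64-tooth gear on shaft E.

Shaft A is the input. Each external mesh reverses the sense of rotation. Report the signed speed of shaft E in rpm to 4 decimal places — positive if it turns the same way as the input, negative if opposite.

Stage 1 [96T→26T]: ω = 443.0000×96/26 = 1635.6923 rpm, dir flips to −; running = −1635.6923
Stage 2 [26T→65T]: ω = 1635.6923×26/65 = 654.2769 rpm, dir flips to +; running = +654.2769
Stage 3 [18T→85T]: ω = 654.2769×18/85 = 138.5528 rpm, dir flips to −; running = −138.5528
Stage 4 [30T→64T]: ω = 138.5528×30/64 = 64.9466 rpm, dir flips to +; running = +64.9466

+64.9466 rpm (same as input, |ω| = 64.9466 rpm)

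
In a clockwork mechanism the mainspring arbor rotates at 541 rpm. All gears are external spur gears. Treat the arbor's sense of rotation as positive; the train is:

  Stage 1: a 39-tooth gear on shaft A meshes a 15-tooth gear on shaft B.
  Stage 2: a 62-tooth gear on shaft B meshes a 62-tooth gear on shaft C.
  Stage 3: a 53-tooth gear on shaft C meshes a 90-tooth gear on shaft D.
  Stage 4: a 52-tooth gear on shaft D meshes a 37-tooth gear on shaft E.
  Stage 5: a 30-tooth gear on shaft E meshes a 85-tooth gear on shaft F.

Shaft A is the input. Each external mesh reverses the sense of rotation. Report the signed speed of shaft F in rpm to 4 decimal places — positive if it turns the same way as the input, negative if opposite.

-410.8733 rpm (opposite to input, |ω| = 410.8733 rpm)

Stage 1 [39T→15T]: ω = 541.0000×39/15 = 1406.6000 rpm, dir flips to −; running = −1406.6000
Stage 2 [62T→62T]: ω = 1406.6000×62/62 = 1406.6000 rpm, dir flips to +; running = +1406.6000
Stage 3 [53T→90T]: ω = 1406.6000×53/90 = 828.3311 rpm, dir flips to −; running = −828.3311
Stage 4 [52T→37T]: ω = 828.3311×52/37 = 1164.1410 rpm, dir flips to +; running = +1164.1410
Stage 5 [30T→85T]: ω = 1164.1410×30/85 = 410.8733 rpm, dir flips to −; running = −410.8733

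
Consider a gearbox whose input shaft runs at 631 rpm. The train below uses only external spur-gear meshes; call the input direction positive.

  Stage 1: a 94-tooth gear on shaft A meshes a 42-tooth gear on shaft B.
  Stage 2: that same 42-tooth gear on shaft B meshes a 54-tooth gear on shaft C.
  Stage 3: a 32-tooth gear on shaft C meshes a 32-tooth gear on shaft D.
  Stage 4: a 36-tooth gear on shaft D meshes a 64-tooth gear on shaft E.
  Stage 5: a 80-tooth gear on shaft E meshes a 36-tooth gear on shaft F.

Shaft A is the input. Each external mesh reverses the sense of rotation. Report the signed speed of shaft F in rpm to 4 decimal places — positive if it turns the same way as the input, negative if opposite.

Stage 1 [94T→42T]: ω = 631.0000×94/42 = 1412.2381 rpm, dir flips to −; running = −1412.2381
Stage 2 [42T→54T]: ω = 1412.2381×42/54 = 1098.4074 rpm, dir flips to +; running = +1098.4074
Stage 3 [32T→32T]: ω = 1098.4074×32/32 = 1098.4074 rpm, dir flips to −; running = −1098.4074
Stage 4 [36T→64T]: ω = 1098.4074×36/64 = 617.8542 rpm, dir flips to +; running = +617.8542
Stage 5 [80T→36T]: ω = 617.8542×80/36 = 1373.0093 rpm, dir flips to −; running = −1373.0093

-1373.0093 rpm (opposite to input, |ω| = 1373.0093 rpm)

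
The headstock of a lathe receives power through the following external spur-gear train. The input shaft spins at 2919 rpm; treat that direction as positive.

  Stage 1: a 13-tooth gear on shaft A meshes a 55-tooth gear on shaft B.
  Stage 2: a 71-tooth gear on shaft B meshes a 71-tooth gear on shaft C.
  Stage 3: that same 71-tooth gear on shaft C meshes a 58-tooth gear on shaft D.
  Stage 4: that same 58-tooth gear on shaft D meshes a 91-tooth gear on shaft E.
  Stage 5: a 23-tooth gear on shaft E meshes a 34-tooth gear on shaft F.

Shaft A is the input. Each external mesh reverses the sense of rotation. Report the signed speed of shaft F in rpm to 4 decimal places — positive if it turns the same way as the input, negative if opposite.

-364.1503 rpm (opposite to input, |ω| = 364.1503 rpm)

Stage 1 [13T→55T]: ω = 2919.0000×13/55 = 689.9455 rpm, dir flips to −; running = −689.9455
Stage 2 [71T→71T]: ω = 689.9455×71/71 = 689.9455 rpm, dir flips to +; running = +689.9455
Stage 3 [71T→58T]: ω = 689.9455×71/58 = 844.5884 rpm, dir flips to −; running = −844.5884
Stage 4 [58T→91T]: ω = 844.5884×58/91 = 538.3091 rpm, dir flips to +; running = +538.3091
Stage 5 [23T→34T]: ω = 538.3091×23/34 = 364.1503 rpm, dir flips to −; running = −364.1503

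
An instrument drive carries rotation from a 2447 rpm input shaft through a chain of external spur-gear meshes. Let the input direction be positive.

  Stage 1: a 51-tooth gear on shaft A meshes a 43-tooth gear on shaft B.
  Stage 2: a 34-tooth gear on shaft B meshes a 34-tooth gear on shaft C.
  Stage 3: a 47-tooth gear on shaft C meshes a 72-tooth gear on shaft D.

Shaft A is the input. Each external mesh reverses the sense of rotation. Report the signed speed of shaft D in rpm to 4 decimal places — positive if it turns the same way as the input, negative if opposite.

-1894.5281 rpm (opposite to input, |ω| = 1894.5281 rpm)

Stage 1 [51T→43T]: ω = 2447.0000×51/43 = 2902.2558 rpm, dir flips to −; running = −2902.2558
Stage 2 [34T→34T]: ω = 2902.2558×34/34 = 2902.2558 rpm, dir flips to +; running = +2902.2558
Stage 3 [47T→72T]: ω = 2902.2558×47/72 = 1894.5281 rpm, dir flips to −; running = −1894.5281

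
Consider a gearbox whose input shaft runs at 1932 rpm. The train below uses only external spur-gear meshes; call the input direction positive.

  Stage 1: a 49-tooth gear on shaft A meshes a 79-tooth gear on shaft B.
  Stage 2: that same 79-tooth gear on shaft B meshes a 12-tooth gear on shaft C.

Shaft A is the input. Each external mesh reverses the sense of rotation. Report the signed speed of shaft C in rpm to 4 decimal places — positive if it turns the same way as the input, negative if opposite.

+7889.0000 rpm (same as input, |ω| = 7889.0000 rpm)

Stage 1 [49T→79T]: ω = 1932.0000×49/79 = 1198.3291 rpm, dir flips to −; running = −1198.3291
Stage 2 [79T→12T]: ω = 1198.3291×79/12 = 7889.0000 rpm, dir flips to +; running = +7889.0000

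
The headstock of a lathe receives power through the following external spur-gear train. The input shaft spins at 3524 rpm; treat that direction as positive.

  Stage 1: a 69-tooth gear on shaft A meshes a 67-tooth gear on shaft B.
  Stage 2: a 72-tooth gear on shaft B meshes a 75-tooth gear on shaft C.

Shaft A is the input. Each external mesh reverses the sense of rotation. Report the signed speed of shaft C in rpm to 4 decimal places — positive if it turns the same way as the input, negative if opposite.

+3484.0263 rpm (same as input, |ω| = 3484.0263 rpm)

Stage 1 [69T→67T]: ω = 3524.0000×69/67 = 3629.1940 rpm, dir flips to −; running = −3629.1940
Stage 2 [72T→75T]: ω = 3629.1940×72/75 = 3484.0263 rpm, dir flips to +; running = +3484.0263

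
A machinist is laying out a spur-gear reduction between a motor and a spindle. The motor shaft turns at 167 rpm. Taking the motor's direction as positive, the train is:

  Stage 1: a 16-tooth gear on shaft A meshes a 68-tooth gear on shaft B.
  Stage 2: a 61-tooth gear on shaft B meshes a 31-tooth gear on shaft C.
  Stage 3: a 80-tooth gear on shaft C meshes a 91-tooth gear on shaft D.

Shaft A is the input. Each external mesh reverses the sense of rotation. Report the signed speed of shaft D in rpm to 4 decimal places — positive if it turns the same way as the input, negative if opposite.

-67.9742 rpm (opposite to input, |ω| = 67.9742 rpm)

Stage 1 [16T→68T]: ω = 167.0000×16/68 = 39.2941 rpm, dir flips to −; running = −39.2941
Stage 2 [61T→31T]: ω = 39.2941×61/31 = 77.3207 rpm, dir flips to +; running = +77.3207
Stage 3 [80T→91T]: ω = 77.3207×80/91 = 67.9742 rpm, dir flips to −; running = −67.9742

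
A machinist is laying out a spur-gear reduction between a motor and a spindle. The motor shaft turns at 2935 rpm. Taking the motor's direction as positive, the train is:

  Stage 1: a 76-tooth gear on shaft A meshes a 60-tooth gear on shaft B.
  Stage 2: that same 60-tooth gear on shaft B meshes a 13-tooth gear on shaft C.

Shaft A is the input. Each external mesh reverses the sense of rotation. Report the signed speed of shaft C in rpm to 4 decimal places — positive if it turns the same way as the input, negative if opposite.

+17158.4615 rpm (same as input, |ω| = 17158.4615 rpm)

Stage 1 [76T→60T]: ω = 2935.0000×76/60 = 3717.6667 rpm, dir flips to −; running = −3717.6667
Stage 2 [60T→13T]: ω = 3717.6667×60/13 = 17158.4615 rpm, dir flips to +; running = +17158.4615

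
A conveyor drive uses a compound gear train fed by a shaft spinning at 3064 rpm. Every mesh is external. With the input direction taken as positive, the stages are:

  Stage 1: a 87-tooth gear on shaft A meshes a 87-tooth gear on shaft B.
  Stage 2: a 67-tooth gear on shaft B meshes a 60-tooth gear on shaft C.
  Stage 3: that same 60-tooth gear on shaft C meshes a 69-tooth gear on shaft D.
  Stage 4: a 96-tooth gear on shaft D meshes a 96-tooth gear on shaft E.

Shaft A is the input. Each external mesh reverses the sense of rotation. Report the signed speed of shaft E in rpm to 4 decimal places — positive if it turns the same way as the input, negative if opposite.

Stage 1 [87T→87T]: ω = 3064.0000×87/87 = 3064.0000 rpm, dir flips to −; running = −3064.0000
Stage 2 [67T→60T]: ω = 3064.0000×67/60 = 3421.4667 rpm, dir flips to +; running = +3421.4667
Stage 3 [60T→69T]: ω = 3421.4667×60/69 = 2975.1884 rpm, dir flips to −; running = −2975.1884
Stage 4 [96T→96T]: ω = 2975.1884×96/96 = 2975.1884 rpm, dir flips to +; running = +2975.1884

+2975.1884 rpm (same as input, |ω| = 2975.1884 rpm)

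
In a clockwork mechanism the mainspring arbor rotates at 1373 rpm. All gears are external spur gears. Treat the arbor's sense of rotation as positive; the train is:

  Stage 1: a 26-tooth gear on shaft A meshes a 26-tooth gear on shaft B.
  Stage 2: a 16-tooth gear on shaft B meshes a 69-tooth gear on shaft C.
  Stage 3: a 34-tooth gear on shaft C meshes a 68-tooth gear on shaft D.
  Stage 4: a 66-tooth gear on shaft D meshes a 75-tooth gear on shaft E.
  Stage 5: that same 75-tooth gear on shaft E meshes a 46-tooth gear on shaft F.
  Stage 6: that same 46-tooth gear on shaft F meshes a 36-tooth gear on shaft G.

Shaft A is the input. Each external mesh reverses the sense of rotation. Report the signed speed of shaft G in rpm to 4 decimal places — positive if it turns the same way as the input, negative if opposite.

+291.8454 rpm (same as input, |ω| = 291.8454 rpm)

Stage 1 [26T→26T]: ω = 1373.0000×26/26 = 1373.0000 rpm, dir flips to −; running = −1373.0000
Stage 2 [16T→69T]: ω = 1373.0000×16/69 = 318.3768 rpm, dir flips to +; running = +318.3768
Stage 3 [34T→68T]: ω = 318.3768×34/68 = 159.1884 rpm, dir flips to −; running = −159.1884
Stage 4 [66T→75T]: ω = 159.1884×66/75 = 140.0858 rpm, dir flips to +; running = +140.0858
Stage 5 [75T→46T]: ω = 140.0858×75/46 = 228.4008 rpm, dir flips to −; running = −228.4008
Stage 6 [46T→36T]: ω = 228.4008×46/36 = 291.8454 rpm, dir flips to +; running = +291.8454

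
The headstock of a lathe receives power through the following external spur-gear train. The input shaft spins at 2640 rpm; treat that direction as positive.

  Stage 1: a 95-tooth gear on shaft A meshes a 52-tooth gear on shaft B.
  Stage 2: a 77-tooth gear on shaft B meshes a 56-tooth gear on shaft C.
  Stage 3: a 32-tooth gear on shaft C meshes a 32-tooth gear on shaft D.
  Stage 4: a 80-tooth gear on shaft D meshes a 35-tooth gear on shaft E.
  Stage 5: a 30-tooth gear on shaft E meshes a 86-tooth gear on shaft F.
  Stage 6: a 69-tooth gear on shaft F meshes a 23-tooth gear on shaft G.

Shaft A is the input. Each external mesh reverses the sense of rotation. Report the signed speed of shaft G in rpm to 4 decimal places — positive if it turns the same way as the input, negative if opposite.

Stage 1 [95T→52T]: ω = 2640.0000×95/52 = 4823.0769 rpm, dir flips to −; running = −4823.0769
Stage 2 [77T→56T]: ω = 4823.0769×77/56 = 6631.7308 rpm, dir flips to +; running = +6631.7308
Stage 3 [32T→32T]: ω = 6631.7308×32/32 = 6631.7308 rpm, dir flips to −; running = −6631.7308
Stage 4 [80T→35T]: ω = 6631.7308×80/35 = 15158.2418 rpm, dir flips to +; running = +15158.2418
Stage 5 [30T→86T]: ω = 15158.2418×30/86 = 5287.7588 rpm, dir flips to −; running = −5287.7588
Stage 6 [69T→23T]: ω = 5287.7588×69/23 = 15863.2763 rpm, dir flips to +; running = +15863.2763

+15863.2763 rpm (same as input, |ω| = 15863.2763 rpm)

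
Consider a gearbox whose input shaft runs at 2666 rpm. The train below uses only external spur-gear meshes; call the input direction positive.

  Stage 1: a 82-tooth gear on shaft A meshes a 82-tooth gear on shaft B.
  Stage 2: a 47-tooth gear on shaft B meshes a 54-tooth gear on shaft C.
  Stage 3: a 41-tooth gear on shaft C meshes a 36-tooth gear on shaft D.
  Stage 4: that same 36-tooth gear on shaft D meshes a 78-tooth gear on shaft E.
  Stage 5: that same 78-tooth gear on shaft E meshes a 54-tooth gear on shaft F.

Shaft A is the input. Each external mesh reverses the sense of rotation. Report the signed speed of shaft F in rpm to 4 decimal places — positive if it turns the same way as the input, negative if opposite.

Stage 1 [82T→82T]: ω = 2666.0000×82/82 = 2666.0000 rpm, dir flips to −; running = −2666.0000
Stage 2 [47T→54T]: ω = 2666.0000×47/54 = 2320.4074 rpm, dir flips to +; running = +2320.4074
Stage 3 [41T→36T]: ω = 2320.4074×41/36 = 2642.6862 rpm, dir flips to −; running = −2642.6862
Stage 4 [36T→78T]: ω = 2642.6862×36/78 = 1219.7013 rpm, dir flips to +; running = +1219.7013
Stage 5 [78T→54T]: ω = 1219.7013×78/54 = 1761.7908 rpm, dir flips to −; running = −1761.7908

-1761.7908 rpm (opposite to input, |ω| = 1761.7908 rpm)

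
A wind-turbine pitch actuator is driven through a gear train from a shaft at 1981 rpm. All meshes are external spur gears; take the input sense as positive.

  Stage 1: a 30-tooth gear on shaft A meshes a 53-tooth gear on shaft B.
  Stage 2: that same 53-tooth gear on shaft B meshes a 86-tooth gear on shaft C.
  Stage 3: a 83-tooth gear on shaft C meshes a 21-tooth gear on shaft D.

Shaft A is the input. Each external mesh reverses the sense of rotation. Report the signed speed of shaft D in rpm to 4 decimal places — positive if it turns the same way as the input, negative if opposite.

Stage 1 [30T→53T]: ω = 1981.0000×30/53 = 1121.3208 rpm, dir flips to −; running = −1121.3208
Stage 2 [53T→86T]: ω = 1121.3208×53/86 = 691.0465 rpm, dir flips to +; running = +691.0465
Stage 3 [83T→21T]: ω = 691.0465×83/21 = 2731.2791 rpm, dir flips to −; running = −2731.2791

-2731.2791 rpm (opposite to input, |ω| = 2731.2791 rpm)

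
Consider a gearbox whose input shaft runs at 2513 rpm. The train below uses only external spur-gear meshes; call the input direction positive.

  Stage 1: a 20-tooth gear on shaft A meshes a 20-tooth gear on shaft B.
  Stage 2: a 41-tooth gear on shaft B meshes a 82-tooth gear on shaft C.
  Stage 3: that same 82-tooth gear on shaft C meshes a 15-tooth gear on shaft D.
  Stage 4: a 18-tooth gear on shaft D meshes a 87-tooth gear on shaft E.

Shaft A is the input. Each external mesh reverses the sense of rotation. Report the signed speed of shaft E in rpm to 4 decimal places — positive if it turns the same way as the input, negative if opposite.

Stage 1 [20T→20T]: ω = 2513.0000×20/20 = 2513.0000 rpm, dir flips to −; running = −2513.0000
Stage 2 [41T→82T]: ω = 2513.0000×41/82 = 1256.5000 rpm, dir flips to +; running = +1256.5000
Stage 3 [82T→15T]: ω = 1256.5000×82/15 = 6868.8667 rpm, dir flips to −; running = −6868.8667
Stage 4 [18T→87T]: ω = 6868.8667×18/87 = 1421.1448 rpm, dir flips to +; running = +1421.1448

+1421.1448 rpm (same as input, |ω| = 1421.1448 rpm)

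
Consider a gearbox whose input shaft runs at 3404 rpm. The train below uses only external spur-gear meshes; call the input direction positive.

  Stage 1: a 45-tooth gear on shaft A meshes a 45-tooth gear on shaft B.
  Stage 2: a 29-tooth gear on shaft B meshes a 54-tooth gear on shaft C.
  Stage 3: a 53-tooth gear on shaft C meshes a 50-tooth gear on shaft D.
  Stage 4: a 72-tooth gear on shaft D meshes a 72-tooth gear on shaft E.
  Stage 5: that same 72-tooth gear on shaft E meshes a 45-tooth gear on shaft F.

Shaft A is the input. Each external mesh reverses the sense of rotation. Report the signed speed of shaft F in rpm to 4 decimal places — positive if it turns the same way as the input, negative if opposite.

-3100.4136 rpm (opposite to input, |ω| = 3100.4136 rpm)

Stage 1 [45T→45T]: ω = 3404.0000×45/45 = 3404.0000 rpm, dir flips to −; running = −3404.0000
Stage 2 [29T→54T]: ω = 3404.0000×29/54 = 1828.0741 rpm, dir flips to +; running = +1828.0741
Stage 3 [53T→50T]: ω = 1828.0741×53/50 = 1937.7585 rpm, dir flips to −; running = −1937.7585
Stage 4 [72T→72T]: ω = 1937.7585×72/72 = 1937.7585 rpm, dir flips to +; running = +1937.7585
Stage 5 [72T→45T]: ω = 1937.7585×72/45 = 3100.4136 rpm, dir flips to −; running = −3100.4136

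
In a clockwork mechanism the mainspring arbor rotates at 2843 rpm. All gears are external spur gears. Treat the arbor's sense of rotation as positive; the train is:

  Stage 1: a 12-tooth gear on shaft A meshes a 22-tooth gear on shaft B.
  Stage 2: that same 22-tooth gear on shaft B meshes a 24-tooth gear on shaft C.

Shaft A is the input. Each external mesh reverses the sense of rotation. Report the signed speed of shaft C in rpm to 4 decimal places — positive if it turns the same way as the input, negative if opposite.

Stage 1 [12T→22T]: ω = 2843.0000×12/22 = 1550.7273 rpm, dir flips to −; running = −1550.7273
Stage 2 [22T→24T]: ω = 1550.7273×22/24 = 1421.5000 rpm, dir flips to +; running = +1421.5000

+1421.5000 rpm (same as input, |ω| = 1421.5000 rpm)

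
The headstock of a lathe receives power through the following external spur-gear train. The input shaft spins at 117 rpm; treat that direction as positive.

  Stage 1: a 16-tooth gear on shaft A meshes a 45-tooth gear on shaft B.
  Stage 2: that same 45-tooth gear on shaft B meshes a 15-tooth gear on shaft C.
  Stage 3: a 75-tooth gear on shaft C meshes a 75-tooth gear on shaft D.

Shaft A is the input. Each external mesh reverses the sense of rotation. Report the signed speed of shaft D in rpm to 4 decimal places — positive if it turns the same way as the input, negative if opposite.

-124.8000 rpm (opposite to input, |ω| = 124.8000 rpm)

Stage 1 [16T→45T]: ω = 117.0000×16/45 = 41.6000 rpm, dir flips to −; running = −41.6000
Stage 2 [45T→15T]: ω = 41.6000×45/15 = 124.8000 rpm, dir flips to +; running = +124.8000
Stage 3 [75T→75T]: ω = 124.8000×75/75 = 124.8000 rpm, dir flips to −; running = −124.8000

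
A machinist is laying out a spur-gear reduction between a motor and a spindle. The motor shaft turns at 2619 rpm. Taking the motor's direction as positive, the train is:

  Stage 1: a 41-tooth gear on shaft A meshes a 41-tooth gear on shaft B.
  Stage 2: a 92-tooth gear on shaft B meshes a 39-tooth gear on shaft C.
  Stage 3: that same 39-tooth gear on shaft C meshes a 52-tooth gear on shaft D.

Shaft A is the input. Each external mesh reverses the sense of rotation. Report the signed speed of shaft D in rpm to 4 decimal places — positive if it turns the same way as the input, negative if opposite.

Stage 1 [41T→41T]: ω = 2619.0000×41/41 = 2619.0000 rpm, dir flips to −; running = −2619.0000
Stage 2 [92T→39T]: ω = 2619.0000×92/39 = 6178.1538 rpm, dir flips to +; running = +6178.1538
Stage 3 [39T→52T]: ω = 6178.1538×39/52 = 4633.6154 rpm, dir flips to −; running = −4633.6154

-4633.6154 rpm (opposite to input, |ω| = 4633.6154 rpm)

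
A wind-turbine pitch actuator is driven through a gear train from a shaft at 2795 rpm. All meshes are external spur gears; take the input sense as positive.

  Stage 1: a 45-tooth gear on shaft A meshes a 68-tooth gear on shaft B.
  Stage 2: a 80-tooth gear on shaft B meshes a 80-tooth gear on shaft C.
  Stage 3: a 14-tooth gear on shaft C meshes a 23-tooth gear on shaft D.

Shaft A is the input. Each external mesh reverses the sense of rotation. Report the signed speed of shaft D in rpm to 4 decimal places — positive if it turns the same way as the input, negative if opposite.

Stage 1 [45T→68T]: ω = 2795.0000×45/68 = 1849.6324 rpm, dir flips to −; running = −1849.6324
Stage 2 [80T→80T]: ω = 1849.6324×80/80 = 1849.6324 rpm, dir flips to +; running = +1849.6324
Stage 3 [14T→23T]: ω = 1849.6324×14/23 = 1125.8632 rpm, dir flips to −; running = −1125.8632

-1125.8632 rpm (opposite to input, |ω| = 1125.8632 rpm)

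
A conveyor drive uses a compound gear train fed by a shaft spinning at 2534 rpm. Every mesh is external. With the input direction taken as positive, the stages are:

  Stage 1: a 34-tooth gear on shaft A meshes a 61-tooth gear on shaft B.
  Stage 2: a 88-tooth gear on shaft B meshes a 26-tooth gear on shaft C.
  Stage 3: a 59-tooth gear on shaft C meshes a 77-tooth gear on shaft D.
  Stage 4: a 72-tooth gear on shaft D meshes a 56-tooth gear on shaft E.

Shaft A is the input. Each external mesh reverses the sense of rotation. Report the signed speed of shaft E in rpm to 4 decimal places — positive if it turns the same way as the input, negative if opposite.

+4709.4563 rpm (same as input, |ω| = 4709.4563 rpm)

Stage 1 [34T→61T]: ω = 2534.0000×34/61 = 1412.3934 rpm, dir flips to −; running = −1412.3934
Stage 2 [88T→26T]: ω = 1412.3934×88/26 = 4780.4086 rpm, dir flips to +; running = +4780.4086
Stage 3 [59T→77T]: ω = 4780.4086×59/77 = 3662.9105 rpm, dir flips to −; running = −3662.9105
Stage 4 [72T→56T]: ω = 3662.9105×72/56 = 4709.4563 rpm, dir flips to +; running = +4709.4563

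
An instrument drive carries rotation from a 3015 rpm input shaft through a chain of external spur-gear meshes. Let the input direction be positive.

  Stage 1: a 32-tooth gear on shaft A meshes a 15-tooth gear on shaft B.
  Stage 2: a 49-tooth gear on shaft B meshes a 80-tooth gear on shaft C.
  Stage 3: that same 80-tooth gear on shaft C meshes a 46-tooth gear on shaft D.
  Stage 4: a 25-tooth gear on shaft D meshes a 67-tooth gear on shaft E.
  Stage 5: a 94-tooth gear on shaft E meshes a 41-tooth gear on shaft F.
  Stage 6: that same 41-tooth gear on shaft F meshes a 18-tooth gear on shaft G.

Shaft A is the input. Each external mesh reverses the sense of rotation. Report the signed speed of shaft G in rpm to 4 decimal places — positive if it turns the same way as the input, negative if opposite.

Stage 1 [32T→15T]: ω = 3015.0000×32/15 = 6432.0000 rpm, dir flips to −; running = −6432.0000
Stage 2 [49T→80T]: ω = 6432.0000×49/80 = 3939.6000 rpm, dir flips to +; running = +3939.6000
Stage 3 [80T→46T]: ω = 3939.6000×80/46 = 6851.4783 rpm, dir flips to −; running = −6851.4783
Stage 4 [25T→67T]: ω = 6851.4783×25/67 = 2556.5217 rpm, dir flips to +; running = +2556.5217
Stage 5 [94T→41T]: ω = 2556.5217×94/41 = 5861.2937 rpm, dir flips to −; running = −5861.2937
Stage 6 [41T→18T]: ω = 5861.2937×41/18 = 13350.7246 rpm, dir flips to +; running = +13350.7246

+13350.7246 rpm (same as input, |ω| = 13350.7246 rpm)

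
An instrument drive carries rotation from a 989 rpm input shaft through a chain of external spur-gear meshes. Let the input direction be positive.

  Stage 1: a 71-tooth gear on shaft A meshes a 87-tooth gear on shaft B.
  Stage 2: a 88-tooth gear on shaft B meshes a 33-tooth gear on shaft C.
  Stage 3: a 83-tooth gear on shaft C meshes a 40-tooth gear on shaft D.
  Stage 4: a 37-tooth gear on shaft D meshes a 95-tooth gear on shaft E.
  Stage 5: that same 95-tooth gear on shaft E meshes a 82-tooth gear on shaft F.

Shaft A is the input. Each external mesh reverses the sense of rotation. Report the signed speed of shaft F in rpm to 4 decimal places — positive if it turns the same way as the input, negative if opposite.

Stage 1 [71T→87T]: ω = 989.0000×71/87 = 807.1149 rpm, dir flips to −; running = −807.1149
Stage 2 [88T→33T]: ω = 807.1149×88/33 = 2152.3065 rpm, dir flips to +; running = +2152.3065
Stage 3 [83T→40T]: ω = 2152.3065×83/40 = 4466.0360 rpm, dir flips to −; running = −4466.0360
Stage 4 [37T→95T]: ω = 4466.0360×37/95 = 1739.4035 rpm, dir flips to +; running = +1739.4035
Stage 5 [95T→82T]: ω = 1739.4035×95/82 = 2015.1626 rpm, dir flips to −; running = −2015.1626

-2015.1626 rpm (opposite to input, |ω| = 2015.1626 rpm)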